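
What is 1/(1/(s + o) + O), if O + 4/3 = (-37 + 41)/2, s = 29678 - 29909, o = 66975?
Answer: 66744/44497 ≈ 1.5000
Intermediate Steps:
s = -231
O = 2/3 (O = -4/3 + (-37 + 41)/2 = -4/3 + 4*(1/2) = -4/3 + 2 = 2/3 ≈ 0.66667)
1/(1/(s + o) + O) = 1/(1/(-231 + 66975) + 2/3) = 1/(1/66744 + 2/3) = 1/(44497/66744) = 66744/44497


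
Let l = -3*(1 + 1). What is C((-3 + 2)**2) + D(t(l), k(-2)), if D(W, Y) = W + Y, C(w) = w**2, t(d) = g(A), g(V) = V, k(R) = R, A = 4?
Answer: 3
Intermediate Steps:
l = -6 (l = -3*2 = -6)
t(d) = 4
C((-3 + 2)**2) + D(t(l), k(-2)) = ((-3 + 2)**2)**2 + (4 - 2) = ((-1)**2)**2 + 2 = 1**2 + 2 = 1 + 2 = 3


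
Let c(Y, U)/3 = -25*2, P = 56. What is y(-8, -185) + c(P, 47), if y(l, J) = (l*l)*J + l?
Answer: -11998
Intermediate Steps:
c(Y, U) = -150 (c(Y, U) = 3*(-25*2) = 3*(-50) = -150)
y(l, J) = l + J*l**2 (y(l, J) = l**2*J + l = J*l**2 + l = l + J*l**2)
y(-8, -185) + c(P, 47) = -8*(1 - 185*(-8)) - 150 = -8*(1 + 1480) - 150 = -8*1481 - 150 = -11848 - 150 = -11998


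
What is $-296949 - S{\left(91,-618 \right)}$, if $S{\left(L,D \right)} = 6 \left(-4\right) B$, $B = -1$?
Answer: $-296973$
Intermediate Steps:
$S{\left(L,D \right)} = 24$ ($S{\left(L,D \right)} = 6 \left(-4\right) \left(-1\right) = \left(-24\right) \left(-1\right) = 24$)
$-296949 - S{\left(91,-618 \right)} = -296949 - 24 = -296973$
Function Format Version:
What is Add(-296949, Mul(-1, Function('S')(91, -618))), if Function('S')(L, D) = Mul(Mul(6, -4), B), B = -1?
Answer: -296973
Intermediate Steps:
Function('S')(L, D) = 24 (Function('S')(L, D) = Mul(Mul(6, -4), -1) = Mul(-24, -1) = 24)
Add(-296949, Mul(-1, Function('S')(91, -618))) = Add(-296949, Mul(-1, 24)) = Add(-296949, -24) = -296973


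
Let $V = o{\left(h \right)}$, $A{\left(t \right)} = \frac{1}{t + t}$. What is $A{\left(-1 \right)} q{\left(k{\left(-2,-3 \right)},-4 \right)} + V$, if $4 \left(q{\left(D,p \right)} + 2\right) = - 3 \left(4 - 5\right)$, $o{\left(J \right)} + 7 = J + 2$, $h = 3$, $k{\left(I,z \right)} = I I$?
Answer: $- \frac{11}{8} \approx -1.375$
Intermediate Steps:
$A{\left(t \right)} = \frac{1}{2 t}$
$k{\left(I,z \right)} = I^{2}$
$o{\left(J \right)} = -5 + J$ ($o{\left(J \right)} = -7 + \left(J + 2\right) = -7 + \left(2 + J\right) = -5 + J$)
$V = -2$ ($V = -5 + 3 = -2$)
$q{\left(D,p \right)} = - \frac{5}{4}$ ($q{\left(D,p \right)} = -2 + \frac{\left(-3\right) \left(4 - 5\right)}{4} = -2 + \frac{\left(-3\right) \left(-1\right)}{4} = -2 + \frac{1}{4} \cdot 3 = -2 + \frac{3}{4} = - \frac{5}{4}$)
$A{\left(-1 \right)} q{\left(k{\left(-2,-3 \right)},-4 \right)} + V = \frac{1}{2 \left(-1\right)} \left(- \frac{5}{4}\right) - 2 = \frac{1}{2} \left(-1\right) \left(- \frac{5}{4}\right) - 2 = \left(- \frac{1}{2}\right) \left(- \frac{5}{4}\right) - 2 = \frac{5}{8} - 2 = - \frac{11}{8}$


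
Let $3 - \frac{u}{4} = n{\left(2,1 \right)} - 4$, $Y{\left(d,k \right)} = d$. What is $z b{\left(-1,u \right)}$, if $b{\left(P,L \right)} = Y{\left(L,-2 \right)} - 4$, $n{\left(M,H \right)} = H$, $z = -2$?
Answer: $-40$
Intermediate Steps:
$u = 24$ ($u = 12 - 4 \left(1 - 4\right) = 12 - -12 = 12 + 12 = 24$)
$b{\left(P,L \right)} = -4 + L$ ($b{\left(P,L \right)} = L - 4 = -4 + L$)
$z b{\left(-1,u \right)} = - 2 \left(-4 + 24\right) = \left(-2\right) 20 = -40$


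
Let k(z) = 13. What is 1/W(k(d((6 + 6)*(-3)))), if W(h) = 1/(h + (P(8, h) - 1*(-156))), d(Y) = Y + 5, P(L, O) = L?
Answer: 177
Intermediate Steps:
d(Y) = 5 + Y
W(h) = 1/(164 + h) (W(h) = 1/(h + (8 - 1*(-156))) = 1/(h + (8 + 156)) = 1/(h + 164) = 1/(164 + h))
1/W(k(d((6 + 6)*(-3)))) = 1/(1/(164 + 13)) = 1/(1/177) = 177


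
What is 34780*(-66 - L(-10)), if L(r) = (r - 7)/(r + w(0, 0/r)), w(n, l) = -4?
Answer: -16363990/7 ≈ -2.3377e+6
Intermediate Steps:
L(r) = (-7 + r)/(-4 + r) (L(r) = (r - 7)/(r - 4) = (-7 + r)/(-4 + r))
34780*(-66 - L(-10)) = 34780*(-66 - (-7 - 10)/(-4 - 10)) = 34780*(-66 - (-17)/(-14)) = 34780*(-66 - (-1)*(-17)/14) = 34780*(-66 - 1*17/14) = 34780*(-66 - 17/14) = 34780*(-941/14) = -16363990/7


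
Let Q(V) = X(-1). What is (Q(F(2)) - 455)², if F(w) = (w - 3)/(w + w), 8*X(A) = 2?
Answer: 3308761/16 ≈ 2.0680e+5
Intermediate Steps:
X(A) = ¼ (X(A) = (⅛)*2 = ¼)
F(w) = (-3 + w)/(2*w) (F(w) = (-3 + w)/((2*w)) = (-3 + w)*(1/(2*w)) = (-3 + w)/(2*w))
Q(V) = ¼
(Q(F(2)) - 455)² = (¼ - 455)² = (-1819/4)² = 3308761/16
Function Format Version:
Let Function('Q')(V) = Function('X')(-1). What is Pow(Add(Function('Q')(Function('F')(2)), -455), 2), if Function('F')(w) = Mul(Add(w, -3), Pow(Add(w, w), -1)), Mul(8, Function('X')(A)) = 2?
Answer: Rational(3308761, 16) ≈ 2.0680e+5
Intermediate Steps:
Function('X')(A) = Rational(1, 4) (Function('X')(A) = Mul(Rational(1, 8), 2) = Rational(1, 4))
Function('F')(w) = Mul(Rational(1, 2), Pow(w, -1), Add(-3, w)) (Function('F')(w) = Mul(Add(-3, w), Pow(Mul(2, w), -1)) = Mul(Add(-3, w), Mul(Rational(1, 2), Pow(w, -1))) = Mul(Rational(1, 2), Pow(w, -1), Add(-3, w)))
Function('Q')(V) = Rational(1, 4)
Pow(Add(Function('Q')(Function('F')(2)), -455), 2) = Pow(Add(Rational(1, 4), -455), 2) = Pow(Rational(-1819, 4), 2) = Rational(3308761, 16)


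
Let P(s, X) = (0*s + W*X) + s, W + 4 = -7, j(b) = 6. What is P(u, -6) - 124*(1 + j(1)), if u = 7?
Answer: -795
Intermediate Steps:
W = -11 (W = -4 - 7 = -11)
P(s, X) = s - 11*X (P(s, X) = (0*s - 11*X) + s = (0 - 11*X) + s = -11*X + s = s - 11*X)
P(u, -6) - 124*(1 + j(1)) = (7 - 11*(-6)) - 124*(1 + 6) = (7 + 66) - 124*7 = 73 - 31*28 = 73 - 868 = -795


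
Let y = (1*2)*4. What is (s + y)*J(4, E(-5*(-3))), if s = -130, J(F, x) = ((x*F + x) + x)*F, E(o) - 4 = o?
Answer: -55632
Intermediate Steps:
E(o) = 4 + o
J(F, x) = F*(2*x + F*x) (J(F, x) = ((F*x + x) + x)*F = ((x + F*x) + x)*F = (2*x + F*x)*F = F*(2*x + F*x))
y = 8 (y = 2*4 = 8)
(s + y)*J(4, E(-5*(-3))) = (-130 + 8)*(4*(4 - 5*(-3))*(2 + 4)) = -488*(4 + 15)*6 = -488*19*6 = -122*456 = -55632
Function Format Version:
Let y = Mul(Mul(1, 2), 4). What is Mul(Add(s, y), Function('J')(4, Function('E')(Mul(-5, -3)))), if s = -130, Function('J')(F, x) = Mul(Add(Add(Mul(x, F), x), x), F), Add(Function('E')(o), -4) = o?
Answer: -55632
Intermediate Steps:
Function('E')(o) = Add(4, o)
Function('J')(F, x) = Mul(F, Add(Mul(2, x), Mul(F, x))) (Function('J')(F, x) = Mul(Add(Add(Mul(F, x), x), x), F) = Mul(Add(Add(x, Mul(F, x)), x), F) = Mul(Add(Mul(2, x), Mul(F, x)), F) = Mul(F, Add(Mul(2, x), Mul(F, x))))
y = 8 (y = Mul(2, 4) = 8)
Mul(Add(s, y), Function('J')(4, Function('E')(Mul(-5, -3)))) = Mul(Add(-130, 8), Mul(4, Add(4, Mul(-5, -3)), Add(2, 4))) = Mul(-122, Mul(4, Add(4, 15), 6)) = Mul(-122, Mul(4, 19, 6)) = Mul(-122, 456) = -55632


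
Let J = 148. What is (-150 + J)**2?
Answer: 4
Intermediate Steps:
(-150 + J)**2 = (-150 + 148)**2 = (-2)**2 = 4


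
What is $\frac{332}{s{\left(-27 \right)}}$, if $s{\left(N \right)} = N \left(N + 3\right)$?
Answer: $\frac{83}{162} \approx 0.51235$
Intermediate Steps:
$s{\left(N \right)} = N \left(3 + N\right)$
$\frac{332}{s{\left(-27 \right)}} = \frac{332}{\left(-27\right) \left(3 - 27\right)} = \frac{332}{\left(-27\right) \left(-24\right)} = \frac{332}{648} = 332 \cdot \frac{1}{648} = \frac{83}{162}$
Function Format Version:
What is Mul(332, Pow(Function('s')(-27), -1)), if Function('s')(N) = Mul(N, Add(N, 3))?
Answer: Rational(83, 162) ≈ 0.51235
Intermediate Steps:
Function('s')(N) = Mul(N, Add(3, N))
Mul(332, Pow(Function('s')(-27), -1)) = Mul(332, Pow(Mul(-27, Add(3, -27)), -1)) = Mul(332, Pow(Mul(-27, -24), -1)) = Mul(332, Pow(648, -1)) = Mul(332, Rational(1, 648)) = Rational(83, 162)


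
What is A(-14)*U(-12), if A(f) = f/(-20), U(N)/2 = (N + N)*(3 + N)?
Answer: 1512/5 ≈ 302.40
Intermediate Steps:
U(N) = 4*N*(3 + N) (U(N) = 2*((N + N)*(3 + N)) = 2*((2*N)*(3 + N)) = 2*(2*N*(3 + N)) = 4*N*(3 + N))
A(f) = -f/20 (A(f) = f*(-1/20) = -f/20)
A(-14)*U(-12) = (-1/20*(-14))*(4*(-12)*(3 - 12)) = 7*(4*(-12)*(-9))/10 = (7/10)*432 = 1512/5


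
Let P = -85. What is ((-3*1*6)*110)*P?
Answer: 168300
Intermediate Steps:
((-3*1*6)*110)*P = ((-3*1*6)*110)*(-85) = (-3*6*110)*(-85) = -18*110*(-85) = -1980*(-85) = 168300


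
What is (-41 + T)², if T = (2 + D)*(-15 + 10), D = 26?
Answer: 32761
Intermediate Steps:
T = -140 (T = (2 + 26)*(-15 + 10) = 28*(-5) = -140)
(-41 + T)² = (-41 - 140)² = (-181)² = 32761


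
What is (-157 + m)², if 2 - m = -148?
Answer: 49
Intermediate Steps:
m = 150 (m = 2 - 1*(-148) = 2 + 148 = 150)
(-157 + m)² = (-157 + 150)² = (-7)² = 49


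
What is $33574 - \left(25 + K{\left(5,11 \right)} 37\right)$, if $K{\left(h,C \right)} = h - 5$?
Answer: $33549$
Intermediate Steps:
$K{\left(h,C \right)} = -5 + h$ ($K{\left(h,C \right)} = h - 5 = -5 + h$)
$33574 - \left(25 + K{\left(5,11 \right)} 37\right) = 33574 - \left(25 + \left(-5 + 5\right) 37\right) = 33574 - \left(25 + 0 \cdot 37\right) = 33574 - \left(25 + 0\right) = 33574 - 25 = 33549$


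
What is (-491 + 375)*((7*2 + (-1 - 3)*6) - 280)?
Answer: 33640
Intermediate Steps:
(-491 + 375)*((7*2 + (-1 - 3)*6) - 280) = -116*((14 - 4*6) - 280) = -116*((14 - 24) - 280) = -116*(-10 - 280) = -116*(-290) = 33640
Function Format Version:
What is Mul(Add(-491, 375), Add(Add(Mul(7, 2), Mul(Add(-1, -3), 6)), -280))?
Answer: 33640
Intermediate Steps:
Mul(Add(-491, 375), Add(Add(Mul(7, 2), Mul(Add(-1, -3), 6)), -280)) = Mul(-116, Add(Add(14, Mul(-4, 6)), -280)) = Mul(-116, Add(Add(14, -24), -280)) = Mul(-116, Add(-10, -280)) = Mul(-116, -290) = 33640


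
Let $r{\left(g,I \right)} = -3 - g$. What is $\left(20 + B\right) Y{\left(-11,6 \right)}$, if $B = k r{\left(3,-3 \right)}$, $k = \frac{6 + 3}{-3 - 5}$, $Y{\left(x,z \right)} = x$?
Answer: $- \frac{1177}{4} \approx -294.25$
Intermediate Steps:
$k = - \frac{9}{8}$ ($k = \frac{9}{-8} = 9 \left(- \frac{1}{8}\right) = - \frac{9}{8} \approx -1.125$)
$B = \frac{27}{4}$ ($B = - \frac{9 \left(-3 - 3\right)}{8} = \left(- \frac{9}{8}\right) \left(-6\right) = \frac{27}{4} \approx 6.75$)
$\left(20 + B\right) Y{\left(-11,6 \right)} = \left(20 + \frac{27}{4}\right) \left(-11\right) = \frac{107}{4} \left(-11\right) = - \frac{1177}{4}$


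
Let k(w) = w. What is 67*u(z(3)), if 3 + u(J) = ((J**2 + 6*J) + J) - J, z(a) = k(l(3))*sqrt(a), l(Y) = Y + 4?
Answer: 9648 + 2814*sqrt(3) ≈ 14522.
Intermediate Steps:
l(Y) = 4 + Y
z(a) = 7*sqrt(a) (z(a) = (4 + 3)*sqrt(a) = 7*sqrt(a))
u(J) = -3 + J**2 + 6*J (u(J) = -3 + (((J**2 + 6*J) + J) - J) = -3 + ((J**2 + 7*J) - J) = -3 + (J**2 + 6*J) = -3 + J**2 + 6*J)
67*u(z(3)) = 67*(-3 + (7*sqrt(3))**2 + 6*(7*sqrt(3))) = 67*(-3 + 147 + 42*sqrt(3)) = 67*(144 + 42*sqrt(3)) = 9648 + 2814*sqrt(3)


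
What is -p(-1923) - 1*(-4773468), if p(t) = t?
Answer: 4775391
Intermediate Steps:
-p(-1923) - 1*(-4773468) = -1*(-1923) - 1*(-4773468) = 1923 + 4773468 = 4775391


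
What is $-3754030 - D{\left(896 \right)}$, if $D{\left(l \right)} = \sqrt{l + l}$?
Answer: $-3754030 - 16 \sqrt{7} \approx -3.7541 \cdot 10^{6}$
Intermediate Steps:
$D{\left(l \right)} = \sqrt{2} \sqrt{l}$ ($D{\left(l \right)} = \sqrt{2 l} = \sqrt{2} \sqrt{l}$)
$-3754030 - D{\left(896 \right)} = -3754030 - \sqrt{2} \sqrt{896} = -3754030 - \sqrt{2} \cdot 8 \sqrt{14} = -3754030 - 16 \sqrt{7}$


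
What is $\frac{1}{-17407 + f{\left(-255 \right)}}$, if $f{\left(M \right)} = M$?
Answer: $- \frac{1}{17662} \approx -5.6619 \cdot 10^{-5}$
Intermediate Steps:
$\frac{1}{-17407 + f{\left(-255 \right)}} = \frac{1}{-17407 - 255} = \frac{1}{-17662} = - \frac{1}{17662}$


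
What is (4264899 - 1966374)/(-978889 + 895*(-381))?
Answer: -2298525/1319884 ≈ -1.7415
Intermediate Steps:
(4264899 - 1966374)/(-978889 + 895*(-381)) = 2298525/(-978889 - 340995) = 2298525/(-1319884) = 2298525*(-1/1319884) = -2298525/1319884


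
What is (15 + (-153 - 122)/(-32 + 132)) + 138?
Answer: 601/4 ≈ 150.25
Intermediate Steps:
(15 + (-153 - 122)/(-32 + 132)) + 138 = (15 - 275/100) + 138 = (15 - 275*1/100) + 138 = (15 - 11/4) + 138 = 49/4 + 138 = 601/4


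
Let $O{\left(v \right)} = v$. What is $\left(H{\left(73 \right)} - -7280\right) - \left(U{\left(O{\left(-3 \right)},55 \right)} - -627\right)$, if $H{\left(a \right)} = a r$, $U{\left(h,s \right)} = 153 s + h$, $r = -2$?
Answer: $-1905$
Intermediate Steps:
$U{\left(h,s \right)} = h + 153 s$
$H{\left(a \right)} = - 2 a$ ($H{\left(a \right)} = a \left(-2\right) = - 2 a$)
$\left(H{\left(73 \right)} - -7280\right) - \left(U{\left(O{\left(-3 \right)},55 \right)} - -627\right) = \left(\left(-2\right) 73 - -7280\right) - \left(\left(-3 + 153 \cdot 55\right) - -627\right) = \left(-146 + 7280\right) - \left(\left(-3 + 8415\right) + 627\right) = 7134 - \left(8412 + 627\right) = 7134 - 9039 = -1905$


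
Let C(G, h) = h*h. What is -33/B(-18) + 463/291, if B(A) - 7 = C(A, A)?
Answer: 143650/96321 ≈ 1.4914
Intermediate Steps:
C(G, h) = h**2
B(A) = 7 + A**2
-33/B(-18) + 463/291 = -33/(7 + (-18)**2) + 463/291 = -33/(7 + 324) + 463*(1/291) = -33/331 + 463/291 = 143650/96321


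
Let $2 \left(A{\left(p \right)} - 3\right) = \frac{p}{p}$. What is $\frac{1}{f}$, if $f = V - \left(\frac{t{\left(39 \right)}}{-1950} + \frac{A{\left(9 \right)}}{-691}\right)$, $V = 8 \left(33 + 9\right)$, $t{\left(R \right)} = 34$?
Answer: $\frac{1347450}{452773519} \approx 0.002976$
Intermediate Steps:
$A{\left(p \right)} = \frac{7}{2}$ ($A{\left(p \right)} = 3 + \frac{p \frac{1}{p}}{2} = 3 + \frac{1}{2} \cdot 1 = 3 + \frac{1}{2} = \frac{7}{2}$)
$V = 336$ ($V = 8 \cdot 42 = 336$)
$f = \frac{452773519}{1347450}$ ($f = 336 - \left(\frac{34}{-1950} + \frac{7}{2 \left(-691\right)}\right) = 336 - \left(34 \left(- \frac{1}{1950}\right) + \frac{7}{2} \left(- \frac{1}{691}\right)\right) = 336 - \left(- \frac{17}{975} - \frac{7}{1382}\right) = 336 - - \frac{30319}{1347450} = 336 + \frac{30319}{1347450} = \frac{452773519}{1347450} \approx 336.02$)
$\frac{1}{f} = \frac{1}{\frac{452773519}{1347450}} = \frac{1347450}{452773519}$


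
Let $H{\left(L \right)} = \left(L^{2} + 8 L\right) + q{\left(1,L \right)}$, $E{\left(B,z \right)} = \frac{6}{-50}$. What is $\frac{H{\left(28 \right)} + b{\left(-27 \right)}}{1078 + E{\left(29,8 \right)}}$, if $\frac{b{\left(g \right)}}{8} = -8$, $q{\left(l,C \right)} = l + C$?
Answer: $\frac{24325}{26947} \approx 0.9027$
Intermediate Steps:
$q{\left(l,C \right)} = C + l$
$E{\left(B,z \right)} = - \frac{3}{25}$ ($E{\left(B,z \right)} = 6 \left(- \frac{1}{50}\right) = - \frac{3}{25}$)
$b{\left(g \right)} = -64$ ($b{\left(g \right)} = 8 \left(-8\right) = -64$)
$H{\left(L \right)} = 1 + L^{2} + 9 L$ ($H{\left(L \right)} = \left(L^{2} + 8 L\right) + \left(L + 1\right) = \left(L^{2} + 8 L\right) + \left(1 + L\right) = 1 + L^{2} + 9 L$)
$\frac{H{\left(28 \right)} + b{\left(-27 \right)}}{1078 + E{\left(29,8 \right)}} = \frac{\left(1 + 28^{2} + 9 \cdot 28\right) - 64}{1078 - \frac{3}{25}} = \frac{\left(1 + 784 + 252\right) - 64}{\frac{26947}{25}} = \left(1037 - 64\right) \frac{25}{26947} = 973 \cdot \frac{25}{26947} = \frac{24325}{26947}$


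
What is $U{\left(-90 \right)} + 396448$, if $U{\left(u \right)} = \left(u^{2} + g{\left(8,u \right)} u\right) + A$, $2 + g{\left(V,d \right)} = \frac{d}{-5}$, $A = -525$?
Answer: $402583$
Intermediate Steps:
$g{\left(V,d \right)} = -2 - \frac{d}{5}$ ($g{\left(V,d \right)} = -2 + \frac{d}{-5} = -2 + d \left(- \frac{1}{5}\right) = -2 - \frac{d}{5}$)
$U{\left(u \right)} = -525 + u^{2} + u \left(-2 - \frac{u}{5}\right)$ ($U{\left(u \right)} = \left(u^{2} + \left(-2 - \frac{u}{5}\right) u\right) - 525 = \left(u^{2} + u \left(-2 - \frac{u}{5}\right)\right) - 525 = -525 + u^{2} + u \left(-2 - \frac{u}{5}\right)$)
$U{\left(-90 \right)} + 396448 = \left(-525 - -180 + \frac{4 \left(-90\right)^{2}}{5}\right) + 396448 = \left(-525 + 180 + \frac{4}{5} \cdot 8100\right) + 396448 = \left(-525 + 180 + 6480\right) + 396448 = 6135 + 396448 = 402583$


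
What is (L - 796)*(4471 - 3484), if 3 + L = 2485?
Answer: 1664082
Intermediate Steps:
L = 2482 (L = -3 + 2485 = 2482)
(L - 796)*(4471 - 3484) = (2482 - 796)*(4471 - 3484) = 1686*987 = 1664082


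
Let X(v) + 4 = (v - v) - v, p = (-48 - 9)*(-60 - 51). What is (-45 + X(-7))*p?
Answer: -265734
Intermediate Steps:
p = 6327 (p = -57*(-111) = 6327)
X(v) = -4 - v (X(v) = -4 + ((v - v) - v) = -4 + (0 - v) = -4 - v)
(-45 + X(-7))*p = (-45 + (-4 - 1*(-7)))*6327 = (-45 + (-4 + 7))*6327 = (-45 + 3)*6327 = -42*6327 = -265734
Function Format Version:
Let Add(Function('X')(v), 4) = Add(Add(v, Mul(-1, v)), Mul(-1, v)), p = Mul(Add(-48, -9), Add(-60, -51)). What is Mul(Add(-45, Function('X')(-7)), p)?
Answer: -265734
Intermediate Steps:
p = 6327 (p = Mul(-57, -111) = 6327)
Function('X')(v) = Add(-4, Mul(-1, v)) (Function('X')(v) = Add(-4, Add(Add(v, Mul(-1, v)), Mul(-1, v))) = Add(-4, Add(0, Mul(-1, v))) = Add(-4, Mul(-1, v)))
Mul(Add(-45, Function('X')(-7)), p) = Mul(Add(-45, Add(-4, Mul(-1, -7))), 6327) = Mul(Add(-45, Add(-4, 7)), 6327) = Mul(Add(-45, 3), 6327) = Mul(-42, 6327) = -265734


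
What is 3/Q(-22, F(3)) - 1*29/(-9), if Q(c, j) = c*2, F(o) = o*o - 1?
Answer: 1249/396 ≈ 3.1540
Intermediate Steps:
F(o) = -1 + o² (F(o) = o² - 1 = -1 + o²)
Q(c, j) = 2*c
3/Q(-22, F(3)) - 1*29/(-9) = 3/((2*(-22))) - 1*29/(-9) = 3/(-44) - 29*(-⅑) = 3*(-1/44) + 29/9 = -3/44 + 29/9 = 1249/396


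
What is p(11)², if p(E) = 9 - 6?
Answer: 9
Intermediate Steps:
p(E) = 3
p(11)² = 3² = 9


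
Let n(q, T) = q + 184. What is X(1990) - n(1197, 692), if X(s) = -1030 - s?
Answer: -4401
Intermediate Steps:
n(q, T) = 184 + q
X(1990) - n(1197, 692) = (-1030 - 1*1990) - (184 + 1197) = (-1030 - 1990) - 1*1381 = -3020 - 1381 = -4401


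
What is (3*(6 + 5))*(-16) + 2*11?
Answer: -506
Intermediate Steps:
(3*(6 + 5))*(-16) + 2*11 = (3*11)*(-16) + 22 = 33*(-16) + 22 = -528 + 22 = -506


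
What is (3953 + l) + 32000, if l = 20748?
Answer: 56701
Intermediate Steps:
(3953 + l) + 32000 = (3953 + 20748) + 32000 = 24701 + 32000 = 56701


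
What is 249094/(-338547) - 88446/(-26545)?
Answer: 23330927732/8986730115 ≈ 2.5962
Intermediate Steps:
249094/(-338547) - 88446/(-26545) = 249094*(-1/338547) - 88446*(-1/26545) = -249094/338547 + 88446/26545 = 23330927732/8986730115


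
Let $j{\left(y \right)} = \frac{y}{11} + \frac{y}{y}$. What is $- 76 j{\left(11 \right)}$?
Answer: $-152$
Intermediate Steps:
$j{\left(y \right)} = 1 + \frac{y}{11}$ ($j{\left(y \right)} = y \frac{1}{11} + 1 = \frac{y}{11} + 1 = 1 + \frac{y}{11}$)
$- 76 j{\left(11 \right)} = - 76 \left(1 + \frac{1}{11} \cdot 11\right) = - 76 \left(1 + 1\right) = \left(-76\right) 2 = -152$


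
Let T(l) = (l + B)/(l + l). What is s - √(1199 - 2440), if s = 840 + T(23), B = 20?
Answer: 38683/46 - I*√1241 ≈ 840.93 - 35.228*I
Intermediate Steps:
T(l) = (20 + l)/(2*l) (T(l) = (l + 20)/(l + l) = (20 + l)/((2*l)) = (20 + l)*(1/(2*l)) = (20 + l)/(2*l))
s = 38683/46 (s = 840 + (½)*(20 + 23)/23 = 840 + (½)*(1/23)*43 = 840 + 43/46 = 38683/46 ≈ 840.93)
s - √(1199 - 2440) = 38683/46 - √(1199 - 2440) = 38683/46 - √(-1241) = 38683/46 - I*√1241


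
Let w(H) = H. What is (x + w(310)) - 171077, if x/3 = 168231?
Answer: 333926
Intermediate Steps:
x = 504693 (x = 3*168231 = 504693)
(x + w(310)) - 171077 = (504693 + 310) - 171077 = 505003 - 171077 = 333926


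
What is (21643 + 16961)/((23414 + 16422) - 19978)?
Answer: 19302/9929 ≈ 1.9440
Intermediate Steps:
(21643 + 16961)/((23414 + 16422) - 19978) = 38604/(39836 - 19978) = 38604/19858 = 38604*(1/19858) = 19302/9929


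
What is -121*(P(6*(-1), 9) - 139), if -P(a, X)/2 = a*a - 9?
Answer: 23353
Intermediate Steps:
P(a, X) = 18 - 2*a² (P(a, X) = -2*(a*a - 9) = -2*(a² - 9) = -2*(-9 + a²) = 18 - 2*a²)
-121*(P(6*(-1), 9) - 139) = -121*((18 - 2*(6*(-1))²) - 139) = -121*((18 - 2*(-6)²) - 139) = -121*((18 - 2*36) - 139) = -121*((18 - 72) - 139) = -121*(-54 - 139) = -121*(-193) = 23353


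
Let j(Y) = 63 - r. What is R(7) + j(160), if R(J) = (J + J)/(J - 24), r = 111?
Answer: -830/17 ≈ -48.824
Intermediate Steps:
R(J) = 2*J/(-24 + J) (R(J) = (2*J)/(-24 + J) = 2*J/(-24 + J))
j(Y) = -48 (j(Y) = 63 - 1*111 = 63 - 111 = -48)
R(7) + j(160) = 2*7/(-24 + 7) - 48 = 2*7/(-17) - 48 = 2*7*(-1/17) - 48 = -14/17 - 48 = -830/17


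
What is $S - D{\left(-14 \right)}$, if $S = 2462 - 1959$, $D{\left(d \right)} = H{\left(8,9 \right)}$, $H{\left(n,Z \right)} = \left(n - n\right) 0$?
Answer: $503$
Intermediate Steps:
$H{\left(n,Z \right)} = 0$ ($H{\left(n,Z \right)} = 0 \cdot 0 = 0$)
$D{\left(d \right)} = 0$
$S = 503$ ($S = 2462 - 1959 = 503$)
$S - D{\left(-14 \right)} = 503 - 0 = 503 + 0 = 503$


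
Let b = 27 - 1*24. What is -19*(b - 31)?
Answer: 532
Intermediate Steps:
b = 3 (b = 27 - 24 = 3)
-19*(b - 31) = -19*(3 - 31) = -19*(-28) = 532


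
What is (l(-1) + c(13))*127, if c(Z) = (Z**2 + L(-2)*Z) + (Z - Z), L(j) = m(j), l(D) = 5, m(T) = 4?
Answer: 28702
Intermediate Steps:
L(j) = 4
c(Z) = Z**2 + 4*Z (c(Z) = (Z**2 + 4*Z) + (Z - Z) = (Z**2 + 4*Z) + 0 = Z**2 + 4*Z)
(l(-1) + c(13))*127 = (5 + 13*(4 + 13))*127 = (5 + 13*17)*127 = (5 + 221)*127 = 226*127 = 28702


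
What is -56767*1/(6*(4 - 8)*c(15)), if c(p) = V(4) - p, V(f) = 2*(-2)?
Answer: -56767/456 ≈ -124.49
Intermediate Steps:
V(f) = -4
c(p) = -4 - p
-56767*1/(6*(4 - 8)*c(15)) = -56767*1/(6*(-4 - 1*15)*(4 - 8)) = -56767*(-1/(24*(-4 - 15))) = -56767/((-24*(-19))) = -56767/456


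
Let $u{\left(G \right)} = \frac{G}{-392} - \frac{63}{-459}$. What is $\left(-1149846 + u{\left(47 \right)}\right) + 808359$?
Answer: $- \frac{6827007757}{19992} \approx -3.4149 \cdot 10^{5}$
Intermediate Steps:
$u{\left(G \right)} = \frac{7}{51} - \frac{G}{392}$ ($u{\left(G \right)} = G \left(- \frac{1}{392}\right) - - \frac{7}{51} = - \frac{G}{392} + \frac{7}{51} = \frac{7}{51} - \frac{G}{392}$)
$\left(-1149846 + u{\left(47 \right)}\right) + 808359 = \left(-1149846 + \left(\frac{7}{51} - \frac{47}{392}\right)\right) + 808359 = \left(-1149846 + \frac{347}{19992}\right) + 808359 = - \frac{22987720885}{19992} + 808359 = - \frac{6827007757}{19992}$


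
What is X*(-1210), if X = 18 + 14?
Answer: -38720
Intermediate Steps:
X = 32
X*(-1210) = 32*(-1210) = -38720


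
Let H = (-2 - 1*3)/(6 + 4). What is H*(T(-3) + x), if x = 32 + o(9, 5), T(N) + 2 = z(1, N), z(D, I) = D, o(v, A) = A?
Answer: -18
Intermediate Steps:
T(N) = -1 (T(N) = -2 + 1 = -1)
x = 37 (x = 32 + 5 = 37)
H = -½ (H = (-2 - 3)/10 = (⅒)*(-5) = -½ ≈ -0.50000)
H*(T(-3) + x) = -(-1 + 37)/2 = -½*36 = -18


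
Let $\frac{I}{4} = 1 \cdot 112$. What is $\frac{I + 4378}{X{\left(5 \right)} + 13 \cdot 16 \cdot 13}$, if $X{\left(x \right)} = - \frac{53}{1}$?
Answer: $\frac{4826}{2651} \approx 1.8204$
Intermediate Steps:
$X{\left(x \right)} = -53$ ($X{\left(x \right)} = \left(-53\right) 1 = -53$)
$I = 448$ ($I = 4 \cdot 1 \cdot 112 = 4 \cdot 112 = 448$)
$\frac{I + 4378}{X{\left(5 \right)} + 13 \cdot 16 \cdot 13} = \frac{448 + 4378}{-53 + 13 \cdot 16 \cdot 13} = \frac{4826}{-53 + 208 \cdot 13} = \frac{4826}{-53 + 2704} = \frac{4826}{2651}$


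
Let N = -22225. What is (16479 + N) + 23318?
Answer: 17572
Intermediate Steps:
(16479 + N) + 23318 = (16479 - 22225) + 23318 = -5746 + 23318 = 17572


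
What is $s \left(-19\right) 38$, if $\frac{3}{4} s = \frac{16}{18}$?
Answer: $- \frac{23104}{27} \approx -855.7$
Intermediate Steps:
$s = \frac{32}{27}$ ($s = \frac{4 \cdot \frac{16}{18}}{3} = \frac{4 \cdot 16 \cdot \frac{1}{18}}{3} = \frac{4}{3} \cdot \frac{8}{9} = \frac{32}{27} \approx 1.1852$)
$s \left(-19\right) 38 = \frac{32}{27} \left(-19\right) 38 = \left(- \frac{608}{27}\right) 38 = - \frac{23104}{27}$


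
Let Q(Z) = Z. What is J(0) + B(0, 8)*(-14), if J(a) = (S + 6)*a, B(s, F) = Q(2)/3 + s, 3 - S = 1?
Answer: -28/3 ≈ -9.3333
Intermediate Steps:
S = 2 (S = 3 - 1*1 = 3 - 1 = 2)
B(s, F) = ⅔ + s (B(s, F) = 2/3 + s = 2*(⅓) + s = ⅔ + s)
J(a) = 8*a (J(a) = (2 + 6)*a = 8*a)
J(0) + B(0, 8)*(-14) = 8*0 + (⅔ + 0)*(-14) = 0 + (⅔)*(-14) = 0 - 28/3 = -28/3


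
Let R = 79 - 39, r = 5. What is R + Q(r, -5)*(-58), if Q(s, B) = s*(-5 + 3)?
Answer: 620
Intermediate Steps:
R = 40
Q(s, B) = -2*s (Q(s, B) = s*(-2) = -2*s)
R + Q(r, -5)*(-58) = 40 - 2*5*(-58) = 40 - 10*(-58) = 40 + 580 = 620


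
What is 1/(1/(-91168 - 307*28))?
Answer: -99764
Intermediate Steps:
1/(1/(-91168 - 307*28)) = 1/(1/(-91168 - 8596)) = 1/(1/(-99764)) = 1/(-1/99764) = -99764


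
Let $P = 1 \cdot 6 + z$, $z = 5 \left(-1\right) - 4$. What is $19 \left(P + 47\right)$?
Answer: $836$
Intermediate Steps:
$z = -9$ ($z = -5 - 4 = -9$)
$P = -3$ ($P = 1 \cdot 6 - 9 = 6 - 9 = -3$)
$19 \left(P + 47\right) = 19 \left(-3 + 47\right) = 19 \cdot 44 = 836$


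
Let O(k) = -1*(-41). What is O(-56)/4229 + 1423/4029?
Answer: 6183056/17038641 ≈ 0.36288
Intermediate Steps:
O(k) = 41
O(-56)/4229 + 1423/4029 = 41/4229 + 1423/4029 = 6183056/17038641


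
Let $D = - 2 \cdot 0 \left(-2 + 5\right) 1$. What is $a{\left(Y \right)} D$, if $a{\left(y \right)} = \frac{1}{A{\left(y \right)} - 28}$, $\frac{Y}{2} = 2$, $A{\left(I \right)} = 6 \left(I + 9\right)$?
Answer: $0$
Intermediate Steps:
$A{\left(I \right)} = 54 + 6 I$ ($A{\left(I \right)} = 6 \left(9 + I\right) = 54 + 6 I$)
$Y = 4$ ($Y = 2 \cdot 2 = 4$)
$a{\left(y \right)} = \frac{1}{26 + 6 y}$ ($a{\left(y \right)} = \frac{1}{\left(54 + 6 y\right) - 28} = \frac{1}{26 + 6 y}$)
$D = 0$ ($D = - 2 \cdot 0 \cdot 3 \cdot 1 = \left(-2\right) 0 \cdot 1 = 0 \cdot 1 = 0$)
$a{\left(Y \right)} D = \frac{1}{2 \left(13 + 3 \cdot 4\right)} 0 = \frac{1}{2 \left(13 + 12\right)} 0 = \frac{1}{2 \cdot 25} \cdot 0 = \frac{1}{2} \cdot \frac{1}{25} \cdot 0 = \frac{1}{50} \cdot 0 = 0$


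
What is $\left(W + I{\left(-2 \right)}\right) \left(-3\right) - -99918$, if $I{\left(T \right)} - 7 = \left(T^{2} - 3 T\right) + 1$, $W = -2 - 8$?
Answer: $99894$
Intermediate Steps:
$W = -10$ ($W = -2 - 8 = -10$)
$I{\left(T \right)} = 8 + T^{2} - 3 T$ ($I{\left(T \right)} = 7 + \left(\left(T^{2} - 3 T\right) + 1\right) = 7 + \left(1 + T^{2} - 3 T\right) = 8 + T^{2} - 3 T$)
$\left(W + I{\left(-2 \right)}\right) \left(-3\right) - -99918 = \left(-10 + \left(8 + \left(-2\right)^{2} - -6\right)\right) \left(-3\right) - -99918 = \left(-10 + \left(8 + 4 + 6\right)\right) \left(-3\right) + 99918 = \left(-10 + 18\right) \left(-3\right) + 99918 = 8 \left(-3\right) + 99918 = -24 + 99918 = 99894$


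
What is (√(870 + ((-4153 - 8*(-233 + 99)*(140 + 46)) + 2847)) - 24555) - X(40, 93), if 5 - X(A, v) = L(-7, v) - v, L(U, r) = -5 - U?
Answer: -24651 + 2*√49739 ≈ -24205.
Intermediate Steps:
X(A, v) = 3 + v (X(A, v) = 5 - ((-5 - 1*(-7)) - v) = 5 - ((-5 + 7) - v) = 5 - (2 - v) = 5 + (-2 + v) = 3 + v)
(√(870 + ((-4153 - 8*(-233 + 99)*(140 + 46)) + 2847)) - 24555) - X(40, 93) = (√(870 + ((-4153 - 8*(-233 + 99)*(140 + 46)) + 2847)) - 24555) - (3 + 93) = (√(870 + ((-4153 - (-1072)*186) + 2847)) - 24555) - 1*96 = (√(870 + ((-4153 - 8*(-24924)) + 2847)) - 24555) - 96 = (√(870 + ((-4153 + 199392) + 2847)) - 24555) - 96 = (√(870 + (195239 + 2847)) - 24555) - 96 = (√(870 + 198086) - 24555) - 96 = (√198956 - 24555) - 96 = (2*√49739 - 24555) - 96 = (-24555 + 2*√49739) - 96 = -24651 + 2*√49739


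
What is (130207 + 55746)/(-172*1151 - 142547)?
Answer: -185953/340519 ≈ -0.54609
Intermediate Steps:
(130207 + 55746)/(-172*1151 - 142547) = 185953/(-197972 - 142547) = 185953/(-340519) = 185953*(-1/340519) = -185953/340519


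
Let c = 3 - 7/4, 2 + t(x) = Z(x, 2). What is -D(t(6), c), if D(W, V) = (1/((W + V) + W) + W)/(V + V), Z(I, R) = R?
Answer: -8/25 ≈ -0.32000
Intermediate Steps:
t(x) = 0 (t(x) = -2 + 2 = 0)
c = 5/4 (c = 3 + (¼)*(-7) = 3 - 7/4 = 5/4 ≈ 1.2500)
D(W, V) = (W + 1/(V + 2*W))/(2*V) (D(W, V) = (1/((V + W) + W) + W)/((2*V)) = (1/(V + 2*W) + W)*(1/(2*V)) = (W + 1/(V + 2*W))*(1/(2*V)) = (W + 1/(V + 2*W))/(2*V))
-D(t(6), c) = -(1 + 2*0² + (5/4)*0)/(2*5/4*(5/4 + 2*0)) = -4*(1 + 2*0 + 0)/(2*5*(5/4 + 0)) = -4*(1 + 0 + 0)/(2*5*5/4) = -4*4/(2*5*5) = -1*8/25 = -8/25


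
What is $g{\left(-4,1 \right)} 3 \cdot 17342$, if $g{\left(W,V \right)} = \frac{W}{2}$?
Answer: $-104052$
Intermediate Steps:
$g{\left(W,V \right)} = \frac{W}{2}$ ($g{\left(W,V \right)} = W \frac{1}{2} = \frac{W}{2}$)
$g{\left(-4,1 \right)} 3 \cdot 17342 = \frac{1}{2} \left(-4\right) 3 \cdot 17342 = \left(-2\right) 3 \cdot 17342 = \left(-6\right) 17342 = -104052$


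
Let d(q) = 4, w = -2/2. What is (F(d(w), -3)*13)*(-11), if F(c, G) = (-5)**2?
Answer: -3575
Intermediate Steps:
w = -1 (w = -2*1/2 = -1)
F(c, G) = 25
(F(d(w), -3)*13)*(-11) = (25*13)*(-11) = 325*(-11) = -3575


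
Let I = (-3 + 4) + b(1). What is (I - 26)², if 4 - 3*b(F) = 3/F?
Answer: 5476/9 ≈ 608.44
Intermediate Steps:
b(F) = 4/3 - 1/F
I = 4/3 (I = (-3 + 4) + (4/3 - 1/1) = 1 + (4/3 - 1*1) = 1 + (4/3 - 1) = 1 + ⅓ = 4/3 ≈ 1.3333)
(I - 26)² = (4/3 - 26)² = (-74/3)² = 5476/9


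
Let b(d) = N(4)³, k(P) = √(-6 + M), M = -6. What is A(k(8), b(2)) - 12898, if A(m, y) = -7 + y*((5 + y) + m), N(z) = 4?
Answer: -8489 + 128*I*√3 ≈ -8489.0 + 221.7*I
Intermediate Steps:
k(P) = 2*I*√3 (k(P) = √(-6 - 6) = √(-12) = 2*I*√3)
b(d) = 64 (b(d) = 4³ = 64)
A(m, y) = -7 + y*(5 + m + y)
A(k(8), b(2)) - 12898 = (-7 + 64² + 5*64 + (2*I*√3)*64) - 12898 = (-7 + 4096 + 320 + 128*I*√3) - 12898 = (4409 + 128*I*√3) - 12898 = -8489 + 128*I*√3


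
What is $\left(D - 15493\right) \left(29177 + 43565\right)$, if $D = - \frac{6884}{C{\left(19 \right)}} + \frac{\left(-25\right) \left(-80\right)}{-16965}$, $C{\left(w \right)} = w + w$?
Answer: $- \frac{73503866028454}{64467} \approx -1.1402 \cdot 10^{9}$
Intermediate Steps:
$C{\left(w \right)} = 2 w$
$D = - \frac{11686306}{64467}$ ($D = - \frac{6884}{2 \cdot 19} + \frac{\left(-25\right) \left(-80\right)}{-16965} = - \frac{6884}{38} + 2000 \left(- \frac{1}{16965}\right) = \left(-6884\right) \frac{1}{38} - \frac{400}{3393} = - \frac{3442}{19} - \frac{400}{3393} = - \frac{11686306}{64467} \approx -181.28$)
$\left(D - 15493\right) \left(29177 + 43565\right) = \left(- \frac{11686306}{64467} - 15493\right) \left(29177 + 43565\right) = \left(- \frac{1010473537}{64467}\right) 72742 = - \frac{73503866028454}{64467}$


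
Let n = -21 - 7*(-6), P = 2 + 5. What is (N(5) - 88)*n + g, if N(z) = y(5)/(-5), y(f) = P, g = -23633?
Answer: -127552/5 ≈ -25510.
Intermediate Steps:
P = 7
y(f) = 7
n = 21 (n = -21 - 1*(-42) = -21 + 42 = 21)
N(z) = -7/5 (N(z) = 7/(-5) = 7*(-⅕) = -7/5)
(N(5) - 88)*n + g = (-7/5 - 88)*21 - 23633 = -447/5*21 - 23633 = -9387/5 - 23633 = -127552/5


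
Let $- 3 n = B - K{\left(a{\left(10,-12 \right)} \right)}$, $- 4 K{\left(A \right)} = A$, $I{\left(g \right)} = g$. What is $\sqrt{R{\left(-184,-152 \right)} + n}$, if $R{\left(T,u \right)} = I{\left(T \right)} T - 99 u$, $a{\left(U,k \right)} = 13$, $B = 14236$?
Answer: $\frac{167 \sqrt{57}}{6} \approx 210.14$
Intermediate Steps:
$K{\left(A \right)} = - \frac{A}{4}$
$R{\left(T,u \right)} = T^{2} - 99 u$ ($R{\left(T,u \right)} = T T - 99 u = T^{2} - 99 u$)
$n = - \frac{56957}{12}$ ($n = - \frac{14236 - \left(- \frac{1}{4}\right) 13}{3} = - \frac{14236 - - \frac{13}{4}}{3} = - \frac{14236 + \frac{13}{4}}{3} = \left(- \frac{1}{3}\right) \frac{56957}{4} = - \frac{56957}{12} \approx -4746.4$)
$\sqrt{R{\left(-184,-152 \right)} + n} = \sqrt{\left(\left(-184\right)^{2} - -15048\right) - \frac{56957}{12}} = \sqrt{\left(33856 + 15048\right) - \frac{56957}{12}} = \sqrt{48904 - \frac{56957}{12}} = \sqrt{\frac{529891}{12}} = \frac{167 \sqrt{57}}{6}$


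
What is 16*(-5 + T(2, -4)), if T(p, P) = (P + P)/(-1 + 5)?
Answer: -112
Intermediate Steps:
T(p, P) = P/2 (T(p, P) = (2*P)/4 = (2*P)*(¼) = P/2)
16*(-5 + T(2, -4)) = 16*(-5 + (½)*(-4)) = 16*(-5 - 2) = 16*(-7) = -112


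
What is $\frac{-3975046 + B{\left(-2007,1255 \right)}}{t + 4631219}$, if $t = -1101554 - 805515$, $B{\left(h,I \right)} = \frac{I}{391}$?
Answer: $- \frac{518080577}{355047550} \approx -1.4592$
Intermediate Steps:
$B{\left(h,I \right)} = \frac{I}{391}$ ($B{\left(h,I \right)} = I \frac{1}{391} = \frac{I}{391}$)
$t = -1907069$
$\frac{-3975046 + B{\left(-2007,1255 \right)}}{t + 4631219} = \frac{-3975046 + \frac{1}{391} \cdot 1255}{-1907069 + 4631219} = \frac{-3975046 + \frac{1255}{391}}{2724150} = \left(- \frac{1554241731}{391}\right) \frac{1}{2724150} = - \frac{518080577}{355047550}$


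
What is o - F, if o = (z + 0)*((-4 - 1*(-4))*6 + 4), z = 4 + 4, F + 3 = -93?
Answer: 128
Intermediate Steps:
F = -96 (F = -3 - 93 = -96)
z = 8
o = 32 (o = (8 + 0)*((-4 - 1*(-4))*6 + 4) = 8*((-4 + 4)*6 + 4) = 8*(0*6 + 4) = 8*(0 + 4) = 8*4 = 32)
o - F = 32 - 1*(-96) = 32 + 96 = 128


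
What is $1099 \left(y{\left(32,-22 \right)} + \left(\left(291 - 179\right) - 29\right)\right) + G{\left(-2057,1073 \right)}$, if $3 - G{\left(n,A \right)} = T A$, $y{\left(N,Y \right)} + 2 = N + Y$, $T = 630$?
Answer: $-575978$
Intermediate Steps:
$y{\left(N,Y \right)} = -2 + N + Y$ ($y{\left(N,Y \right)} = -2 + \left(N + Y\right) = -2 + N + Y$)
$G{\left(n,A \right)} = 3 - 630 A$
$1099 \left(y{\left(32,-22 \right)} + \left(\left(291 - 179\right) - 29\right)\right) + G{\left(-2057,1073 \right)} = 1099 \left(\left(-2 + 32 - 22\right) + \left(\left(291 - 179\right) - 29\right)\right) + \left(3 - 675990\right) = 1099 \left(8 + \left(112 - 29\right)\right) + \left(3 - 675990\right) = 1099 \left(8 + 83\right) - 675987 = 1099 \cdot 91 - 675987 = 100009 - 675987 = -575978$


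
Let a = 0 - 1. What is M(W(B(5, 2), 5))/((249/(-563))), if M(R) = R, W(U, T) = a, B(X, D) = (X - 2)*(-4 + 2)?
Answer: 563/249 ≈ 2.2610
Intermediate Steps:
a = -1
B(X, D) = 4 - 2*X (B(X, D) = (-2 + X)*(-2) = 4 - 2*X)
W(U, T) = -1
M(W(B(5, 2), 5))/((249/(-563))) = -1/(249/(-563)) = -1/(249*(-1/563)) = -1/(-249/563) = -1*(-563/249) = 563/249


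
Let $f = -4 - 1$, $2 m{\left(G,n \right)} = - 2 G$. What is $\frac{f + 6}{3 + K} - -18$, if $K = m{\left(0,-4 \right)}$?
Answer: $\frac{55}{3} \approx 18.333$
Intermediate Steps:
$m{\left(G,n \right)} = - G$ ($m{\left(G,n \right)} = \frac{\left(-2\right) G}{2} = - G$)
$K = 0$ ($K = \left(-1\right) 0 = 0$)
$f = -5$ ($f = -4 - 1 = -5$)
$\frac{f + 6}{3 + K} - -18 = \frac{-5 + 6}{3 + 0} - -18 = 1 \cdot \frac{1}{3} + 18 = \frac{1}{3} + 18 = \frac{55}{3}$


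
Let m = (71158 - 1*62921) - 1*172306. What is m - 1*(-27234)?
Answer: -136835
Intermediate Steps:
m = -164069 (m = (71158 - 62921) - 172306 = 8237 - 172306 = -164069)
m - 1*(-27234) = -164069 - 1*(-27234) = -164069 + 27234 = -136835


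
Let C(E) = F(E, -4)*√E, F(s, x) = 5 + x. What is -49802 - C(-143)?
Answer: -49802 - I*√143 ≈ -49802.0 - 11.958*I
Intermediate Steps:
C(E) = √E (C(E) = (5 - 4)*√E = 1*√E = √E)
-49802 - C(-143) = -49802 - √(-143) = -49802 - I*√143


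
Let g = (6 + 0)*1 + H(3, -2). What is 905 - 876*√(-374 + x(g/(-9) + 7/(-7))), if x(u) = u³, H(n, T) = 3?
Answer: 905 - 876*I*√382 ≈ 905.0 - 17121.0*I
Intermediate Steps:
g = 9 (g = (6 + 0)*1 + 3 = 6*1 + 3 = 6 + 3 = 9)
905 - 876*√(-374 + x(g/(-9) + 7/(-7))) = 905 - 876*√(-374 + (9/(-9) + 7/(-7))³) = 905 - 876*√(-374 + (9*(-⅑) + 7*(-⅐))³) = 905 - 876*√(-374 + (-1 - 1)³) = 905 - 876*√(-374 + (-2)³) = 905 - 876*√(-374 - 8) = 905 - 876*I*√382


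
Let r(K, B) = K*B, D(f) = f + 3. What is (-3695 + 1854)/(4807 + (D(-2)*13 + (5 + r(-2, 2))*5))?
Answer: -1841/4825 ≈ -0.38155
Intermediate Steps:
D(f) = 3 + f
r(K, B) = B*K
(-3695 + 1854)/(4807 + (D(-2)*13 + (5 + r(-2, 2))*5)) = (-3695 + 1854)/(4807 + ((3 - 2)*13 + (5 + 2*(-2))*5)) = -1841/(4807 + (1*13 + (5 - 4)*5)) = -1841/(4807 + (13 + 1*5)) = -1841/(4807 + (13 + 5)) = -1841/(4807 + 18) = -1841/4825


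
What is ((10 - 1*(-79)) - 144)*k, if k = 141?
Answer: -7755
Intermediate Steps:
((10 - 1*(-79)) - 144)*k = ((10 - 1*(-79)) - 144)*141 = ((10 + 79) - 144)*141 = (89 - 144)*141 = -55*141 = -7755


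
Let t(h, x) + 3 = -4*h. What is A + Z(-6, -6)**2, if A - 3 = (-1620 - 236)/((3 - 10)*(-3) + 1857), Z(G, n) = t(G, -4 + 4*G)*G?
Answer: 14909453/939 ≈ 15878.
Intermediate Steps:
t(h, x) = -3 - 4*h
Z(G, n) = G*(-3 - 4*G) (Z(G, n) = (-3 - 4*G)*G = G*(-3 - 4*G))
A = 1889/939 (A = 3 + (-1620 - 236)/((3 - 10)*(-3) + 1857) = 3 - 1856/(-7*(-3) + 1857) = 3 - 1856/(21 + 1857) = 3 - 1856/1878 = 3 - 1856*1/1878 = 3 - 928/939 = 1889/939 ≈ 2.0117)
A + Z(-6, -6)**2 = 1889/939 + (-1*(-6)*(3 + 4*(-6)))**2 = 1889/939 + (-1*(-6)*(3 - 24))**2 = 1889/939 + (-1*(-6)*(-21))**2 = 1889/939 + (-126)**2 = 1889/939 + 15876 = 14909453/939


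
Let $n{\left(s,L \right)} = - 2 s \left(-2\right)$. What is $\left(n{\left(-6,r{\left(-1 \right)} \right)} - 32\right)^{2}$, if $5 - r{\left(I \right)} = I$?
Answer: $3136$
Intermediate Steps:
$r{\left(I \right)} = 5 - I$
$n{\left(s,L \right)} = 4 s$
$\left(n{\left(-6,r{\left(-1 \right)} \right)} - 32\right)^{2} = \left(4 \left(-6\right) - 32\right)^{2} = \left(-24 - 32\right)^{2} = \left(-56\right)^{2} = 3136$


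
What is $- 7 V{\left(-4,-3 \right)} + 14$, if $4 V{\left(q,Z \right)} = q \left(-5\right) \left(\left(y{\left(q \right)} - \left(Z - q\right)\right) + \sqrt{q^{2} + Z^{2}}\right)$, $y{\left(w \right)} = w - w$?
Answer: $-126$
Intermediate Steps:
$y{\left(w \right)} = 0$
$V{\left(q,Z \right)} = - \frac{5 q \left(q + \sqrt{Z^{2} + q^{2}} - Z\right)}{4}$ ($V{\left(q,Z \right)} = \frac{q \left(-5\right) \left(\left(0 - \left(Z - q\right)\right) + \sqrt{q^{2} + Z^{2}}\right)}{4} = \frac{- 5 q \left(\left(q - Z\right) + \sqrt{Z^{2} + q^{2}}\right)}{4} = \frac{- 5 q \left(q + \sqrt{Z^{2} + q^{2}} - Z\right)}{4} = \frac{\left(-5\right) q \left(q + \sqrt{Z^{2} + q^{2}} - Z\right)}{4} = - \frac{5 q \left(q + \sqrt{Z^{2} + q^{2}} - Z\right)}{4}$)
$- 7 V{\left(-4,-3 \right)} + 14 = - 7 \cdot \frac{5}{4} \left(-4\right) \left(-3 - -4 - \sqrt{\left(-3\right)^{2} + \left(-4\right)^{2}}\right) + 14 = - 7 \cdot \frac{5}{4} \left(-4\right) \left(-3 + 4 - \sqrt{9 + 16}\right) + 14 = - 7 \cdot \frac{5}{4} \left(-4\right) \left(-3 + 4 - \sqrt{25}\right) + 14 = - 7 \cdot \frac{5}{4} \left(-4\right) \left(-3 + 4 - 5\right) + 14 = - 7 \cdot \frac{5}{4} \left(-4\right) \left(-4\right) + 14 = \left(-7\right) 20 + 14 = -140 + 14 = -126$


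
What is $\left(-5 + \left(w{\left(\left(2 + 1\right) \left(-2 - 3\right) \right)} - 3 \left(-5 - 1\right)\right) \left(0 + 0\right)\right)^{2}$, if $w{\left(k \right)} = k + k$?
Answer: $25$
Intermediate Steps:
$w{\left(k \right)} = 2 k$
$\left(-5 + \left(w{\left(\left(2 + 1\right) \left(-2 - 3\right) \right)} - 3 \left(-5 - 1\right)\right) \left(0 + 0\right)\right)^{2} = \left(-5 + \left(2 \left(2 + 1\right) \left(-2 - 3\right) - 3 \left(-5 - 1\right)\right) \left(0 + 0\right)\right)^{2} = \left(-5 + \left(2 \cdot 3 \left(-5\right) - 3 \left(-5 - 1\right)\right) 0\right)^{2} = \left(-5 + \left(2 \left(-15\right) - -18\right) 0\right)^{2} = \left(-5 + \left(-30 + 18\right) 0\right)^{2} = \left(-5 - 0\right)^{2} = \left(-5 + 0\right)^{2} = \left(-5\right)^{2} = 25$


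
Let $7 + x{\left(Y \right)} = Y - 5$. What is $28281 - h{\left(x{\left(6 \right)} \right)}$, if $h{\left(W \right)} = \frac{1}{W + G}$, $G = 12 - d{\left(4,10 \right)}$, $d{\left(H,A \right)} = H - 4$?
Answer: $\frac{169685}{6} \approx 28281.0$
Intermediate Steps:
$d{\left(H,A \right)} = -4 + H$ ($d{\left(H,A \right)} = H - 4 = -4 + H$)
$x{\left(Y \right)} = -12 + Y$ ($x{\left(Y \right)} = -7 + \left(Y - 5\right) = -7 + \left(-5 + Y\right) = -12 + Y$)
$G = 12$ ($G = 12 - \left(-4 + 4\right) = 12 - 0 = 12 + 0 = 12$)
$h{\left(W \right)} = \frac{1}{12 + W}$ ($h{\left(W \right)} = \frac{1}{W + 12} = \frac{1}{12 + W}$)
$28281 - h{\left(x{\left(6 \right)} \right)} = 28281 - \frac{1}{12 + \left(-12 + 6\right)} = 28281 - \frac{1}{12 - 6} = 28281 - \frac{1}{6} = \frac{169685}{6}$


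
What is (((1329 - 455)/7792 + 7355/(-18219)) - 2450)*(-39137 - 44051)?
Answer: 3617111823205069/17745306 ≈ 2.0383e+8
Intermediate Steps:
(((1329 - 455)/7792 + 7355/(-18219)) - 2450)*(-39137 - 44051) = ((874*(1/7792) + 7355*(-1/18219)) - 2450)*(-83188) = ((437/3896 - 7355/18219) - 2450)*(-83188) = (-20693377/70981224 - 2450)*(-83188) = -173924692177/70981224*(-83188) = 3617111823205069/17745306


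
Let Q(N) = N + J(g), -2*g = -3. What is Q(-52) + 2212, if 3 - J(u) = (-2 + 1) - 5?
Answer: 2169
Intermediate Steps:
g = 3/2 (g = -½*(-3) = 3/2 ≈ 1.5000)
J(u) = 9 (J(u) = 3 - ((-2 + 1) - 5) = 3 - (-1 - 5) = 3 - 1*(-6) = 3 + 6 = 9)
Q(N) = 9 + N (Q(N) = N + 9 = 9 + N)
Q(-52) + 2212 = (9 - 52) + 2212 = -43 + 2212 = 2169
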